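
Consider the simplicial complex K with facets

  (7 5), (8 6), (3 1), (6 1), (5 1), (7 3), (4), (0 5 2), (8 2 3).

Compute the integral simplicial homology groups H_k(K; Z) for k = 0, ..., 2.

Fix the vertex order 0 < 1 < 2 < 3 < 4 < 5 < 6 < 7 < 8 and write every simplex with vertices in increasing order. Then dim K = 2 and the simplices of K are:

  0-simplices (9): [0], [1], [2], [3], [4], [5], [6], [7], [8]
  1-simplices (12): [0,2], [0,5], [1,3], [1,5], [1,6], [2,3], [2,5], [2,8], [3,7], [3,8], [5,7], [6,8]
  2-simplices (2): [0,2,5], [2,3,8]

Hence C_0 ≅ Z^9, C_1 ≅ Z^12, C_2 ≅ Z^2.

∂_1: C_1 → C_0 sends each edge [p,q] (with p < q) to q − p. For instance
  ∂[0,2] = [2] − [0].
The resulting 9×12 matrix has rank 7, and its Smith normal form has invariant factors (1,1,1,1,1,1,1).

Boundary ∂_2: C_2 → C_1 maps a triangle to the signed sum of its edges. For instance
  ∂[2,3,8] = [3,8] − [2,8] + [2,3],
  ∂[0,2,5] = [2,5] − [0,5] + [0,2].
The resulting 12×2 matrix has rank 2, and its Smith normal form has invariant factors (1,1).

Reading off H_k = ker ∂_k / im ∂_{k+1}:

  H_0: rank C_0 − rank ∂_1 = 9 − 7 = 2, and the invariant factors of ∂_1 are all 1, so H_0 = Z^2.
  H_1: rank ker ∂_1 − rank ∂_2 = (12 − 7) − 2 = 3, and the invariant factors of ∂_2 are all 1, so H_1 = Z^3.
  H_2: rank ker ∂_2 − rank ∂_3 = (2 − 2) − 0 = 0, and there is no ∂_3, so H_2 = 0.

H_0 = Z^2,  H_1 = Z^3,  H_2 = 0.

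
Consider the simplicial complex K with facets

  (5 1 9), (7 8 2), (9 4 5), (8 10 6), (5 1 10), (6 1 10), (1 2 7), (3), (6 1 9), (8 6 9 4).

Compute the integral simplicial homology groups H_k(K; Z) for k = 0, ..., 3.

H_0 ≅ Z^2,  H_1 ≅ Z,  H_2 = 0,  H_3 = 0.

We work with the vertex ordering 1 < 2 < 3 < 4 < 5 < 6 < 7 < 8 < 9 < 10. The simplices of K, each written with vertices in increasing order, are:

  0-simplices (10): [1], [2], [3], [4], [5], [6], [7], [8], [9], [10]
  1-simplices (20): [1,2], [1,5], [1,6], [1,7], [1,9], [1,10], [2,7], [2,8], [4,5], [4,6], [4,8], [4,9], [5,9], [5,10], [6,8], [6,9], [6,10], [7,8], [8,9], [8,10]
  2-simplices (12): [1,2,7], [1,5,9], [1,5,10], [1,6,9], [1,6,10], [2,7,8], [4,5,9], [4,6,8], [4,6,9], [4,8,9], [6,8,9], [6,8,10]
  3-simplices (1): [4,6,8,9]

giving chain groups C_0 ≅ Z^10, C_1 ≅ Z^20, C_2 ≅ Z^12, C_3 ≅ Z^1.

∂_1: C_1 → C_0 sends each edge [p,q] (with p < q) to q − p.
The 10×20 boundary matrix has rank 8 and Smith normal form diag(1,1,1,1,1,1,1,1).

Boundary ∂_2: C_2 → C_1 sends each 2-simplex [p,q,r] to [q,r] − [p,r] + [p,q]. For instance
  ∂[1,5,9] = [5,9] − [1,9] + [1,5],
  ∂[4,6,9] = [6,9] − [4,9] + [4,6].
This gives a 20×12 integer matrix of rank 11; reducing to Smith normal form yields diagonal entries (1,1,1,1,1,1,1,1,1,1,1).

The boundary map ∂_3: C_3 → C_2 sends each 3-simplex σ to the alternating sum Σ_i (−1)^i (σ with its i-th vertex removed). For instance
  ∂[4,6,8,9] = [6,8,9] − [4,8,9] + [4,6,9] − [4,6,8].
The resulting 12×1 matrix has rank 1, and its Smith normal form has invariant factors (1).

Reading off H_k = ker ∂_k / im ∂_{k+1}:

  H_0: rank C_0 − rank ∂_1 = 10 − 8 = 2, and the invariant factors of ∂_1 are all 1, so H_0 ≅ Z^2.
  H_1: rank ker ∂_1 − rank ∂_2 = (20 − 8) − 11 = 1, and the invariant factors of ∂_2 are all 1, so H_1 ≅ Z.
  H_2: rank ker ∂_2 − rank ∂_3 = (12 − 11) − 1 = 0, and the invariant factors of ∂_3 are all 1, so H_2 ≅ 0.
  H_3: rank ker ∂_3 − rank ∂_4 = (1 − 1) − 0 = 0, and there is no ∂_4, so H_3 ≅ 0.

As a check, the Euler characteristic is 10 − 20 + 12 − 1 = 1, which agrees with 2 − 1 + 0 − 0 = 1.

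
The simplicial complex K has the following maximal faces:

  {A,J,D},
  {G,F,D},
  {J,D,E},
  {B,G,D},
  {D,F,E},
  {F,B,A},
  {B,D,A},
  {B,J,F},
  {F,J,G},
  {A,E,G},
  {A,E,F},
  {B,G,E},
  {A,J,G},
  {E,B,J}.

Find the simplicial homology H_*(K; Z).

We work with the vertex ordering A < B < D < E < F < G < J. The simplices of K, each written with vertices in increasing order, are:

  0-simplices (7): A, B, D, E, F, G, J
  1-simplices (21): AB, AD, AE, AF, AG, AJ, BD, BE, BF, BG, BJ, DE, DF, DG, DJ, EF, EG, EJ, FG, FJ, GJ
  2-simplices (14): ABD, ABF, ADJ, AEF, AEG, AGJ, BDG, BEG, BEJ, BFJ, DEF, DEJ, DFG, FGJ

giving chain groups C_0 ≅ Z^7, C_1 ≅ Z^21, C_2 ≅ Z^14.

Boundary ∂_1: C_1 → C_0 maps an edge to its endpoints' difference, ∂[p,q] = q − p. For instance
  ∂EG = G − E.
This gives a 7×21 integer matrix of rank 6; reducing to Smith normal form yields diagonal entries (1,1,1,1,1,1).

Boundary ∂_2: C_2 → C_1 sends each 2-simplex [p,q,r] to [q,r] − [p,r] + [p,q]. For instance
  ∂ABD = BD − AD + AB,
  ∂DEJ = EJ − DJ + DE.
As a 21×14 matrix over Z this has rank 13, with invariant factors (1,1,1,1,1,1,1,1,1,1,1,1,1).

From H_k ≅ ker(∂_k) / im(∂_{k+1}) we obtain:

  H_0: rank C_0 − rank ∂_1 = 7 − 6 = 1, and the invariant factors of ∂_1 are all 1, so H_0 = Z.
  H_1: rank ker ∂_1 − rank ∂_2 = (21 − 6) − 13 = 2, and the invariant factors of ∂_2 are all 1, so H_1 = Z^2.
  H_2: rank ker ∂_2 − rank ∂_3 = (14 − 13) − 0 = 1, and there is no ∂_3, so H_2 = Z.

(K is a triangulation of the torus T^2.)

H_0 ≅ Z,  H_1 ≅ Z^2,  H_2 ≅ Z.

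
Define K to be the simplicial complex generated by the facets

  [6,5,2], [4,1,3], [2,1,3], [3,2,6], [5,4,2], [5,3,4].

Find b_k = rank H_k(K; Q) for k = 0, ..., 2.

We work with the vertex ordering 1 < 2 < 3 < 4 < 5 < 6. The simplices of K, each written with vertices in increasing order, are:

  0-simplices (6): [1], [2], [3], [4], [5], [6]
  1-simplices (12): [1,2], [1,3], [1,4], [2,3], [2,4], [2,5], [2,6], [3,4], [3,5], [3,6], [4,5], [5,6]
  2-simplices (6): [1,2,3], [1,3,4], [2,3,6], [2,4,5], [2,5,6], [3,4,5]

Hence C_0 ≅ Z^6, C_1 ≅ Z^12, C_2 ≅ Z^6.

∂_1: C_1 → C_0 sends each edge [p,q] (with p < q) to q − p. For instance
  ∂[2,4] = [4] − [2].
The resulting 6×12 matrix has rank 5, and its Smith normal form has invariant factors (1,1,1,1,1).

The boundary map ∂_2: C_2 → C_1 acts by ∂[p,q,r] = [q,r] − [p,r] + [p,q]. For instance
  ∂[3,4,5] = [4,5] − [3,5] + [3,4],
  ∂[1,3,4] = [3,4] − [1,4] + [1,3].
The 12×6 boundary matrix has rank 6 and Smith normal form diag(1,1,1,1,1,1).

Computing H_k = (kernel of ∂_k) / (image of ∂_{k+1}):

  H_0: rank C_0 − rank ∂_1 = 6 − 5 = 1, and the invariant factors of ∂_1 are all 1, so H_0 = Z.
  H_1: rank ker ∂_1 − rank ∂_2 = (12 − 5) − 6 = 1, and the invariant factors of ∂_2 are all 1, so H_1 = Z.
  H_2: rank ker ∂_2 − rank ∂_3 = (6 − 6) − 0 = 0, and there is no ∂_3, so H_2 = 0.

Hence the Betti numbers are b_0 = 1, b_1 = 1, b_2 = 0.

b_0 = 1, b_1 = 1, b_2 = 0.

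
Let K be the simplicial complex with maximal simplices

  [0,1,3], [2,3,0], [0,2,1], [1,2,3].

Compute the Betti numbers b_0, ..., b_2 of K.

b_0 = 1, b_1 = 0, b_2 = 1.

Fix the vertex order 0 < 1 < 2 < 3 and write every simplex with vertices in increasing order. Then dim K = 2 and the simplices of K are:

  0-simplices (4): [0], [1], [2], [3]
  1-simplices (6): [0,1], [0,2], [0,3], [1,2], [1,3], [2,3]
  2-simplices (4): [0,1,2], [0,1,3], [0,2,3], [1,2,3]

so the chain groups are C_0 ≅ Z^4, C_1 ≅ Z^6, C_2 ≅ Z^4.

The boundary map ∂_1: C_1 → C_0 is given by ∂[p,q] = [q] − [p]. For instance
  ∂[2,3] = [3] − [2].
The 4×6 boundary matrix has rank 3 and Smith normal form diag(1,1,1).

∂_2: C_2 → C_1 acts by ∂[p,q,r] = [q,r] − [p,r] + [p,q]. For instance
  ∂[0,1,3] = [1,3] − [0,3] + [0,1],
  ∂[0,1,2] = [1,2] − [0,2] + [0,1].
The resulting 6×4 matrix has rank 3, and its Smith normal form has invariant factors (1,1,1).

From H_k ≅ ker(∂_k) / im(∂_{k+1}) we obtain:

  H_0: rank C_0 − rank ∂_1 = 4 − 3 = 1, and the invariant factors of ∂_1 are all 1, so H_0 = Z.
  H_1: rank ker ∂_1 − rank ∂_2 = (6 − 3) − 3 = 0, and the invariant factors of ∂_2 are all 1, so H_1 = 0.
  H_2: rank ker ∂_2 − rank ∂_3 = (4 − 3) − 0 = 1, and there is no ∂_3, so H_2 = Z.

As a check, the Euler characteristic is 4 − 6 + 4 = 2, which agrees with 1 − 0 + 1 = 2.

Hence the Betti numbers are b_0 = 1, b_1 = 0, b_2 = 1.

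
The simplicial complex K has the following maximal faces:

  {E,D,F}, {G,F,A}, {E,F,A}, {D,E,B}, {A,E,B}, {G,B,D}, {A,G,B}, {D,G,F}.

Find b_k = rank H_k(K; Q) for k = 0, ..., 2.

b_0 = 1, b_1 = 0, b_2 = 1.

Fix the vertex order A < B < D < E < F < G and write every simplex with vertices in increasing order. Then dim K = 2 and the simplices of K are:

  0-simplices (6): A, B, D, E, F, G
  1-simplices (12): AB, AE, AF, AG, BD, BE, BG, DE, DF, DG, EF, FG
  2-simplices (8): ABE, ABG, AEF, AFG, BDE, BDG, DEF, DFG

giving chain groups C_0 ≅ Z^6, C_1 ≅ Z^12, C_2 ≅ Z^8.

∂_1: C_1 → C_0 is given by ∂[p,q] = [q] − [p].
The resulting 6×12 matrix has rank 5, and its Smith normal form has invariant factors (1,1,1,1,1).

Boundary ∂_2: C_2 → C_1 maps a triangle to the signed sum of its edges. For instance
  ∂BDG = DG − BG + BD,
  ∂ABE = BE − AE + AB.
The resulting 12×8 matrix has rank 7, and its Smith normal form has invariant factors (1,1,1,1,1,1,1).

Now H_k = ker ∂_k / im ∂_{k+1}, so:

  H_0: rank C_0 − rank ∂_1 = 6 − 5 = 1, and the invariant factors of ∂_1 are all 1, so H_0 ≅ Z.
  H_1: rank ker ∂_1 − rank ∂_2 = (12 − 5) − 7 = 0, and the invariant factors of ∂_2 are all 1, so H_1 ≅ 0.
  H_2: rank ker ∂_2 − rank ∂_3 = (8 − 7) − 0 = 1, and there is no ∂_3, so H_2 ≅ Z.

As a check, the Euler characteristic is 6 − 12 + 8 = 2, which agrees with 1 − 0 + 1 = 2.

Hence the Betti numbers are b_0 = 1, b_1 = 0, b_2 = 1.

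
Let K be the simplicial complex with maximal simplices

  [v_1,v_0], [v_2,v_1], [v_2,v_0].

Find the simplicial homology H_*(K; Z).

Order the vertices as v_0 < v_1 < v_2. Listing each simplex with vertices in this order, K has dimension 1 with simplices:

  0-simplices (3): [v_0], [v_1], [v_2]
  1-simplices (3): [v_0,v_1], [v_0,v_2], [v_1,v_2]

so the chain groups are C_0 ≅ Z^3, C_1 ≅ Z^3.

∂_1: C_1 → C_0 sends each edge [p,q] (with p < q) to q − p.
This gives a 3×3 integer matrix of rank 2; reducing to Smith normal form yields diagonal entries (1,1).

Reading off H_k = ker ∂_k / im ∂_{k+1}:

  H_0: rank C_0 − rank ∂_1 = 3 − 2 = 1, and the invariant factors of ∂_1 are all 1, so H_0 = Z.
  H_1: rank ker ∂_1 − rank ∂_2 = (3 − 2) − 0 = 1, and there is no ∂_2, so H_1 = Z.

H_0 ≅ Z,  H_1 ≅ Z.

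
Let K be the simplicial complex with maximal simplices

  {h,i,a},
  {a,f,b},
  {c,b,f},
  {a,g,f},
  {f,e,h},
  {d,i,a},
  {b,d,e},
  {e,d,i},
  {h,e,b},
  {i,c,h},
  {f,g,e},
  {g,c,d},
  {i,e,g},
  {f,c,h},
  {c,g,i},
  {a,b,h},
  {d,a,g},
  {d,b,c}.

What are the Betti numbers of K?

b_0 = 1, b_1 = 1, b_2 = 0.

Fix the vertex order a < b < c < d < e < f < g < h < i and write every simplex with vertices in increasing order. Then dim K = 2 and the simplices of K are:

  0-simplices (9): a, b, c, d, e, f, g, h, i
  1-simplices (27): ab, ad, af, ag, ah, ai, bc, bd, be, bf, bh, cd, cf, cg, ch, ci, de, dg, di, ef, eg, eh, ei, fg, fh, gi, hi
  2-simplices (18): abf, abh, adg, adi, afg, ahi, bcd, bcf, bde, beh, cdg, cfh, cgi, chi, dei, efg, efh, egi

Hence C_0 ≅ Z^9, C_1 ≅ Z^27, C_2 ≅ Z^18.

Boundary ∂_1: C_1 → C_0 is given by ∂[p,q] = [q] − [p].
The resulting 9×27 matrix has rank 8, and its Smith normal form has invariant factors (1,1,1,1,1,1,1,1).

∂_2: C_2 → C_1 acts by ∂[p,q,r] = [q,r] − [p,r] + [p,q]. For instance
  ∂adg = dg − ag + ad,
  ∂bcf = cf − bf + bc.
This gives a 27×18 integer matrix of rank 18; reducing to Smith normal form yields diagonal entries (1,1,1,1,1,1,1,1,1,1,1,1,1,1,1,1,1,2).

Reading off H_k = ker ∂_k / im ∂_{k+1}:

  H_0: rank C_0 − rank ∂_1 = 9 − 8 = 1, and the invariant factors of ∂_1 are all 1, so H_0 ≅ Z.
  H_1: rank ker ∂_1 − rank ∂_2 = (27 − 8) − 18 = 1, and ∂_2 has invariant factor 2 > 1, so H_1 ≅ Z ⊕ Z/2.
  H_2: rank ker ∂_2 − rank ∂_3 = (18 − 18) − 0 = 0, and there is no ∂_3, so H_2 ≅ 0.

As a check, the Euler characteristic is 9 − 27 + 18 = 0, which agrees with 1 − 1 + 0 = 0.

Hence the Betti numbers are b_0 = 1, b_1 = 1, b_2 = 0.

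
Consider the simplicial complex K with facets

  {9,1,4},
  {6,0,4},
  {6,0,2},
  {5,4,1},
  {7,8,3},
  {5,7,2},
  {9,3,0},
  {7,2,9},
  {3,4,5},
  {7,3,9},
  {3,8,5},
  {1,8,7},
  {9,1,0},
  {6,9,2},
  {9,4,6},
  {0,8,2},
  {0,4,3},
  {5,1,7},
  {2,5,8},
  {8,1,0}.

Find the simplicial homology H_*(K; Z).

H_0 = Z,  H_1 = Z × Z/2,  H_2 = 0.

Fix the vertex order 0 < 1 < 2 < 3 < 4 < 5 < 6 < 7 < 8 < 9 and write every simplex with vertices in increasing order. Then dim K = 2 and the simplices of K are:

  0-simplices (10): [0], [1], [2], [3], [4], [5], [6], [7], [8], [9]
  1-simplices (30): (30 of them)
  2-simplices (20): (20 of them)

Hence C_0 ≅ Z^10, C_1 ≅ Z^30, C_2 ≅ Z^20.

∂_1: C_1 → C_0 maps an edge to its endpoints' difference, ∂[p,q] = q − p. For instance
  ∂[1,8] = [8] − [1].
The resulting 10×30 matrix has rank 9, and its Smith normal form has invariant factors (1,1,1,1,1,1,1,1,1).

The boundary map ∂_2: C_2 → C_1 maps a triangle to the signed sum of its edges. For instance
  ∂[0,1,9] = [1,9] − [0,9] + [0,1],
  ∂[2,5,8] = [5,8] − [2,8] + [2,5].
As a 30×20 matrix over Z this has rank 20, with invariant factors (1,1,1,1,1,1,1,1,1,1,1,1,1,1,1,1,1,1,1,2).

Reading off H_k = ker ∂_k / im ∂_{k+1}:

  H_0: rank C_0 − rank ∂_1 = 10 − 9 = 1, and the invariant factors of ∂_1 are all 1, so H_0 ≅ Z.
  H_1: rank ker ∂_1 − rank ∂_2 = (30 − 9) − 20 = 1, and ∂_2 has invariant factor 2 > 1, so H_1 ≅ Z × Z/2.
  H_2: rank ker ∂_2 − rank ∂_3 = (20 − 20) − 0 = 0, and there is no ∂_3, so H_2 ≅ 0.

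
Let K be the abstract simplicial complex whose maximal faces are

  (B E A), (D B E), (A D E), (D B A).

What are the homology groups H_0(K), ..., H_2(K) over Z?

Order the vertices as A < B < D < E. Listing each simplex with vertices in this order, K has dimension 2 with simplices:

  0-simplices (4): A, B, D, E
  1-simplices (6): AB, AD, AE, BD, BE, DE
  2-simplices (4): ABD, ABE, ADE, BDE

Hence C_0 ≅ Z^4, C_1 ≅ Z^6, C_2 ≅ Z^4.

Boundary ∂_1: C_1 → C_0 is given by ∂[p,q] = [q] − [p]. For instance
  ∂BD = D − B.
The resulting 4×6 matrix has rank 3, and its Smith normal form has invariant factors (1,1,1).

The boundary map ∂_2: C_2 → C_1 sends each 2-simplex [p,q,r] to [q,r] − [p,r] + [p,q]. For instance
  ∂ABE = BE − AE + AB,
  ∂ADE = DE − AE + AD.
The resulting 6×4 matrix has rank 3, and its Smith normal form has invariant factors (1,1,1).

Now H_k = ker ∂_k / im ∂_{k+1}, so:

  H_0: rank C_0 − rank ∂_1 = 4 − 3 = 1, and the invariant factors of ∂_1 are all 1, so H_0 = Z.
  H_1: rank ker ∂_1 − rank ∂_2 = (6 − 3) − 3 = 0, and the invariant factors of ∂_2 are all 1, so H_1 = 0.
  H_2: rank ker ∂_2 − rank ∂_3 = (4 − 3) − 0 = 1, and there is no ∂_3, so H_2 = Z.

H_0 ≅ Z,  H_1 = 0,  H_2 ≅ Z.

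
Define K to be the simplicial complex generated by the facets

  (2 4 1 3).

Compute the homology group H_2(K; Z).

Take the total order 1 < 2 < 3 < 4 on the vertex set. Then K (dimension 3) consists of the simplices:

  0-simplices (4): [1], [2], [3], [4]
  1-simplices (6): [1,2], [1,3], [1,4], [2,3], [2,4], [3,4]
  2-simplices (4): [1,2,3], [1,2,4], [1,3,4], [2,3,4]
  3-simplices (1): [1,2,3,4]

so the chain groups are C_0 ≅ Z^4, C_1 ≅ Z^6, C_2 ≅ Z^4, C_3 ≅ Z^1.

The boundary map ∂_1: C_1 → C_0 is given by ∂[p,q] = [q] − [p]. For instance
  ∂[1,4] = [4] − [1].
The 4×6 boundary matrix has rank 3 and Smith normal form diag(1,1,1).

The boundary map ∂_2: C_2 → C_1 maps a triangle to the signed sum of its edges. For instance
  ∂[1,2,4] = [2,4] − [1,4] + [1,2],
  ∂[2,3,4] = [3,4] − [2,4] + [2,3].
As a 6×4 matrix over Z this has rank 3, with invariant factors (1,1,1).

∂_3: C_3 → C_2 sends each 3-simplex σ to the alternating sum Σ_i (−1)^i (σ with its i-th vertex removed). For instance
  ∂[1,2,3,4] = [2,3,4] − [1,3,4] + [1,2,4] − [1,2,3].
As a 4×1 matrix over Z this has rank 1, with invariant factors (1).

From H_k ≅ ker(∂_k) / im(∂_{k+1}) we obtain:

  H_2: rank ker ∂_2 − rank ∂_3 = (4 − 3) − 1 = 0, and the invariant factors of ∂_3 are all 1, so H_2 ≅ 0.

(K is a triangulation of the 3-simplex.)

H_2 ≅ 0.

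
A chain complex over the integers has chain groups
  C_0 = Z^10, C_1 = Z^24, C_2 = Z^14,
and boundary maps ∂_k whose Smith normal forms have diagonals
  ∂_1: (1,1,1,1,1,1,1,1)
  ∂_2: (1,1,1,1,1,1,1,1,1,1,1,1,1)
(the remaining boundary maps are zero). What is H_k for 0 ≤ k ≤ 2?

H_0 = Z^2,  H_1 = Z^3,  H_2 = Z.

H_0: b_0 = 10 − 0 − 8 = 2; torsion from ∂_1 factors > 1: none. So H_0 = Z^2.
H_1: b_1 = 24 − 8 − 13 = 3; torsion from ∂_2 factors > 1: none. So H_1 = Z^3.
H_2: b_2 = 14 − 13 − 0 = 1; torsion from ∂_3 factors > 1: none. So H_2 = Z.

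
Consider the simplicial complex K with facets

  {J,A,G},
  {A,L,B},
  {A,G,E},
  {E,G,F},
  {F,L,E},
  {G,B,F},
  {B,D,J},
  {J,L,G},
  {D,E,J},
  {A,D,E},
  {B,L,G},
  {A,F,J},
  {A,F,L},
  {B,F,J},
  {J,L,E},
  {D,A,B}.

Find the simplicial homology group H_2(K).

Take the total order A < B < D < E < F < G < J < L on the vertex set. Then K (dimension 2) consists of the simplices:

  0-simplices (8): A, B, D, E, F, G, J, L
  1-simplices (24): AB, AD, AE, AF, AG, AJ, AL, BD, BF, BG, BJ, BL, DE, DJ, EF, EG, EJ, EL, FG, FJ, FL, GJ, GL, JL
  2-simplices (16): ABD, ABL, ADE, AEG, AFJ, AFL, AGJ, BDJ, BFG, BFJ, BGL, DEJ, EFG, EFL, EJL, GJL

giving chain groups C_0 ≅ Z^8, C_1 ≅ Z^24, C_2 ≅ Z^16.

The boundary map ∂_1: C_1 → C_0 is given by ∂[p,q] = [q] − [p].
As a 8×24 matrix over Z this has rank 7, with invariant factors (1,1,1,1,1,1,1).

∂_2: C_2 → C_1 sends each 2-simplex [p,q,r] to [q,r] − [p,r] + [p,q]. For instance
  ∂AEG = EG − AG + AE,
  ∂AFJ = FJ − AJ + AF.
As a 24×16 matrix over Z this has rank 15, with invariant factors (1,1,1,1,1,1,1,1,1,1,1,1,1,1,1).

Computing H_k = (kernel of ∂_k) / (image of ∂_{k+1}):

  H_2: rank ker ∂_2 − rank ∂_3 = (16 − 15) − 0 = 1, and there is no ∂_3, so H_2 ≅ Z.

H_2 = Z.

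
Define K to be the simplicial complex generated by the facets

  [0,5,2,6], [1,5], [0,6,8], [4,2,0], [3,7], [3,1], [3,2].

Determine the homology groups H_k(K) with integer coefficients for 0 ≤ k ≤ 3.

Fix the vertex order 0 < 1 < 2 < 3 < 4 < 5 < 6 < 7 < 8 and write every simplex with vertices in increasing order. Then dim K = 3 and the simplices of K are:

  0-simplices (9): [0], [1], [2], [3], [4], [5], [6], [7], [8]
  1-simplices (14): [0,2], [0,4], [0,5], [0,6], [0,8], [1,3], [1,5], [2,3], [2,4], [2,5], [2,6], [3,7], [5,6], [6,8]
  2-simplices (6): [0,2,4], [0,2,5], [0,2,6], [0,5,6], [0,6,8], [2,5,6]
  3-simplices (1): [0,2,5,6]

Hence C_0 ≅ Z^9, C_1 ≅ Z^14, C_2 ≅ Z^6, C_3 ≅ Z^1.

The boundary map ∂_1: C_1 → C_0 is given by ∂[p,q] = [q] − [p]. For instance
  ∂[2,3] = [3] − [2].
The 9×14 boundary matrix has rank 8 and Smith normal form diag(1,1,1,1,1,1,1,1).

The boundary map ∂_2: C_2 → C_1 maps a triangle to the signed sum of its edges. For instance
  ∂[0,6,8] = [6,8] − [0,8] + [0,6],
  ∂[0,2,6] = [2,6] − [0,6] + [0,2].
The resulting 14×6 matrix has rank 5, and its Smith normal form has invariant factors (1,1,1,1,1).

∂_3: C_3 → C_2 sends each 3-simplex σ to the alternating sum Σ_i (−1)^i (σ with its i-th vertex removed). For instance
  ∂[0,2,5,6] = [2,5,6] − [0,5,6] + [0,2,6] − [0,2,5].
The 6×1 boundary matrix has rank 1 and Smith normal form diag(1).

Reading off H_k = ker ∂_k / im ∂_{k+1}:

  H_0: rank C_0 − rank ∂_1 = 9 − 8 = 1, and the invariant factors of ∂_1 are all 1, so H_0 = Z.
  H_1: rank ker ∂_1 − rank ∂_2 = (14 − 8) − 5 = 1, and the invariant factors of ∂_2 are all 1, so H_1 = Z.
  H_2: rank ker ∂_2 − rank ∂_3 = (6 − 5) − 1 = 0, and the invariant factors of ∂_3 are all 1, so H_2 = 0.
  H_3: rank ker ∂_3 − rank ∂_4 = (1 − 1) − 0 = 0, and there is no ∂_4, so H_3 = 0.

H_0 ≅ Z,  H_1 ≅ Z,  H_2 = 0,  H_3 = 0.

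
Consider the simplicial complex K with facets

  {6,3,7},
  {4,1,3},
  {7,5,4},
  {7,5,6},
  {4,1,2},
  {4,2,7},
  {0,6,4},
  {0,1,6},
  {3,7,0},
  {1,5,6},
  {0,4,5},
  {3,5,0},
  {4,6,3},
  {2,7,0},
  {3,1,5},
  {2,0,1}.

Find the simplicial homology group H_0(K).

H_0 ≅ Z.

Take the total order 0 < 1 < 2 < 3 < 4 < 5 < 6 < 7 on the vertex set. Then K (dimension 2) consists of the simplices:

  0-simplices (8): [0], [1], [2], [3], [4], [5], [6], [7]
  1-simplices (24): (24 of them)
  2-simplices (16): [0,1,2], [0,1,6], [0,2,7], [0,3,5], [0,3,7], [0,4,5], [0,4,6], [1,2,4], [1,3,4], [1,3,5], [1,5,6], [2,4,7], [3,4,6], [3,6,7], [4,5,7], [5,6,7]

so the chain groups are C_0 ≅ Z^8, C_1 ≅ Z^24, C_2 ≅ Z^16.

Boundary ∂_1: C_1 → C_0 maps an edge to its endpoints' difference, ∂[p,q] = q − p. For instance
  ∂[2,4] = [4] − [2].
The 8×24 boundary matrix has rank 7 and Smith normal form diag(1,1,1,1,1,1,1).

∂_2: C_2 → C_1 acts by ∂[p,q,r] = [q,r] − [p,r] + [p,q]. For instance
  ∂[2,4,7] = [4,7] − [2,7] + [2,4],
  ∂[1,5,6] = [5,6] − [1,6] + [1,5].
This gives a 24×16 integer matrix of rank 15; reducing to Smith normal form yields diagonal entries (1,1,1,1,1,1,1,1,1,1,1,1,1,1,1).

Reading off H_k = ker ∂_k / im ∂_{k+1}:

  H_0: rank C_0 − rank ∂_1 = 8 − 7 = 1, and the invariant factors of ∂_1 are all 1, so H_0 ≅ Z.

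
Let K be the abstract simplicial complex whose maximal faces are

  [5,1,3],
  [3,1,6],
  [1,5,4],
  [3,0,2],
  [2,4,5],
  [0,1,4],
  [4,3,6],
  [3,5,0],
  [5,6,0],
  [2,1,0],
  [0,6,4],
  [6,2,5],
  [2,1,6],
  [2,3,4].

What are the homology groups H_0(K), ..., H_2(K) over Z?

H_0 ≅ Z,  H_1 ≅ Z^2,  H_2 ≅ Z.

Take the total order 0 < 1 < 2 < 3 < 4 < 5 < 6 on the vertex set. Then K (dimension 2) consists of the simplices:

  0-simplices (7): [0], [1], [2], [3], [4], [5], [6]
  1-simplices (21): [0,1], [0,2], [0,3], [0,4], [0,5], [0,6], [1,2], [1,3], [1,4], [1,5], [1,6], [2,3], [2,4], [2,5], [2,6], [3,4], [3,5], [3,6], [4,5], [4,6], [5,6]
  2-simplices (14): [0,1,2], [0,1,4], [0,2,3], [0,3,5], [0,4,6], [0,5,6], [1,2,6], [1,3,5], [1,3,6], [1,4,5], [2,3,4], [2,4,5], [2,5,6], [3,4,6]

so the chain groups are C_0 ≅ Z^7, C_1 ≅ Z^21, C_2 ≅ Z^14.

The boundary map ∂_1: C_1 → C_0 sends each edge [p,q] (with p < q) to q − p.
This gives a 7×21 integer matrix of rank 6; reducing to Smith normal form yields diagonal entries (1,1,1,1,1,1).

∂_2: C_2 → C_1 acts by ∂[p,q,r] = [q,r] − [p,r] + [p,q]. For instance
  ∂[0,4,6] = [4,6] − [0,6] + [0,4],
  ∂[0,3,5] = [3,5] − [0,5] + [0,3].
As a 21×14 matrix over Z this has rank 13, with invariant factors (1,1,1,1,1,1,1,1,1,1,1,1,1).

Computing H_k = (kernel of ∂_k) / (image of ∂_{k+1}):

  H_0: rank C_0 − rank ∂_1 = 7 − 6 = 1, and the invariant factors of ∂_1 are all 1, so H_0 ≅ Z.
  H_1: rank ker ∂_1 − rank ∂_2 = (21 − 6) − 13 = 2, and the invariant factors of ∂_2 are all 1, so H_1 ≅ Z^2.
  H_2: rank ker ∂_2 − rank ∂_3 = (14 − 13) − 0 = 1, and there is no ∂_3, so H_2 ≅ Z.

As a check, the Euler characteristic is 7 − 21 + 14 = 0, which agrees with 1 − 2 + 1 = 0.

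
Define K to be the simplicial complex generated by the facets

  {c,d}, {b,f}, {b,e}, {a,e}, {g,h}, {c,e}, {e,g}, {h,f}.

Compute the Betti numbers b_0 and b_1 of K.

K has 8 vertices, 8 edges.
rank ∂_0 = 0, rank ∂_1 = 7 ⇒ b_0 = 8 − 0 − 7 = 1; all invariant factors of ∂_1 are 1 so no torsion. So H_0 ≅ Z.
rank ∂_1 = 7, rank ∂_2 = 0 ⇒ b_1 = 8 − 7 − 0 = 1. So H_1 ≅ Z.

b_0 = 1, b_1 = 1.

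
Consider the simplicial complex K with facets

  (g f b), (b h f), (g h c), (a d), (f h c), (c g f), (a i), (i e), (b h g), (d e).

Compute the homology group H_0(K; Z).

K has 9 vertices, 13 edges, 6 triangles.
rank ∂_0 = 0, rank ∂_1 = 7 ⇒ b_0 = 9 − 0 − 7 = 2; all invariant factors of ∂_1 are 1 so no torsion. So H_0 = Z^2.

H_0 = Z^2.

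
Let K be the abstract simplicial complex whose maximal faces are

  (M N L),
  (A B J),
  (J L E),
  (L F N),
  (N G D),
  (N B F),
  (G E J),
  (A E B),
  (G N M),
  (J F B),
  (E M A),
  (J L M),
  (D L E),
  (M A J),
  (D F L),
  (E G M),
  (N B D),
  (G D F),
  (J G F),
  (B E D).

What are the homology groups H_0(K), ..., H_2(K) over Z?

H_0 ≅ Z,  H_1 ≅ Z ⊕ Z/2,  H_2 = 0.

Order the vertices as A < B < D < E < F < G < J < L < M < N. Listing each simplex with vertices in this order, K has dimension 2 with simplices:

  0-simplices (10): A, B, D, E, F, G, J, L, M, N
  1-simplices (30): AB, AE, AJ, AM, BD, BE, BF, BJ, BN, DE, DF, DG, DL, DN, EG, EJ, EL, EM, FG, FJ, FL, FN, GJ, GM, GN, JL, JM, LM, LN, MN
  2-simplices (20): ABE, ABJ, AEM, AJM, BDE, BDN, BFJ, BFN, DEL, DFG, DFL, DGN, EGJ, EGM, EJL, FGJ, FLN, GMN, JLM, LMN

giving chain groups C_0 ≅ Z^10, C_1 ≅ Z^30, C_2 ≅ Z^20.

Boundary ∂_1: C_1 → C_0 sends each edge [p,q] (with p < q) to q − p.
The resulting 10×30 matrix has rank 9, and its Smith normal form has invariant factors (1,1,1,1,1,1,1,1,1).

The boundary map ∂_2: C_2 → C_1 acts by ∂[p,q,r] = [q,r] − [p,r] + [p,q]. For instance
  ∂DEL = EL − DL + DE,
  ∂FGJ = GJ − FJ + FG.
As a 30×20 matrix over Z this has rank 20, with invariant factors (1,1,1,1,1,1,1,1,1,1,1,1,1,1,1,1,1,1,1,2).

Now H_k = ker ∂_k / im ∂_{k+1}, so:

  H_0: rank C_0 − rank ∂_1 = 10 − 9 = 1, and the invariant factors of ∂_1 are all 1, so H_0 = Z.
  H_1: rank ker ∂_1 − rank ∂_2 = (30 − 9) − 20 = 1, and ∂_2 has invariant factor 2 > 1, so H_1 = Z ⊕ Z/2.
  H_2: rank ker ∂_2 − rank ∂_3 = (20 − 20) − 0 = 0, and there is no ∂_3, so H_2 = 0.

(K is a triangulation of the Klein bottle.)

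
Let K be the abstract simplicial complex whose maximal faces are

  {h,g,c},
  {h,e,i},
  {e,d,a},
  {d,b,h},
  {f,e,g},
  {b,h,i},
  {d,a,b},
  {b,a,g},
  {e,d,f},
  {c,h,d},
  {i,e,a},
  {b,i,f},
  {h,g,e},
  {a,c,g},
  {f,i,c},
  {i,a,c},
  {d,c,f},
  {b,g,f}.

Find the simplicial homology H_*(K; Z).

H_0 = Z,  H_1 = Z^2,  H_2 = Z.

Fix the vertex order a < b < c < d < e < f < g < h < i and write every simplex with vertices in increasing order. Then dim K = 2 and the simplices of K are:

  0-simplices (9): a, b, c, d, e, f, g, h, i
  1-simplices (27): ab, ac, ad, ae, ag, ai, bd, bf, bg, bh, bi, cd, cf, cg, ch, ci, de, df, dh, ef, eg, eh, ei, fg, fi, gh, hi
  2-simplices (18): abd, abg, acg, aci, ade, aei, bdh, bfg, bfi, bhi, cdf, cdh, cfi, cgh, def, efg, egh, ehi

giving chain groups C_0 ≅ Z^9, C_1 ≅ Z^27, C_2 ≅ Z^18.

The boundary map ∂_1: C_1 → C_0 maps an edge to its endpoints' difference, ∂[p,q] = q − p.
The 9×27 boundary matrix has rank 8 and Smith normal form diag(1,1,1,1,1,1,1,1).

Boundary ∂_2: C_2 → C_1 sends each 2-simplex [p,q,r] to [q,r] − [p,r] + [p,q]. For instance
  ∂ade = de − ae + ad,
  ∂abg = bg − ag + ab.
As a 27×18 matrix over Z this has rank 17, with invariant factors (1,1,1,1,1,1,1,1,1,1,1,1,1,1,1,1,1).

Now H_k = ker ∂_k / im ∂_{k+1}, so:

  H_0: rank C_0 − rank ∂_1 = 9 − 8 = 1, and the invariant factors of ∂_1 are all 1, so H_0 = Z.
  H_1: rank ker ∂_1 − rank ∂_2 = (27 − 8) − 17 = 2, and the invariant factors of ∂_2 are all 1, so H_1 = Z^2.
  H_2: rank ker ∂_2 − rank ∂_3 = (18 − 17) − 0 = 1, and there is no ∂_3, so H_2 = Z.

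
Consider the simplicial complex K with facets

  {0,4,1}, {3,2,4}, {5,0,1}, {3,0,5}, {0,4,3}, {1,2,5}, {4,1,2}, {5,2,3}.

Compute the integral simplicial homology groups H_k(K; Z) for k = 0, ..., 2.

H_0 ≅ Z,  H_1 = 0,  H_2 ≅ Z.

Order the vertices as 0 < 1 < 2 < 3 < 4 < 5. Listing each simplex with vertices in this order, K has dimension 2 with simplices:

  0-simplices (6): [0], [1], [2], [3], [4], [5]
  1-simplices (12): [0,1], [0,3], [0,4], [0,5], [1,2], [1,4], [1,5], [2,3], [2,4], [2,5], [3,4], [3,5]
  2-simplices (8): [0,1,4], [0,1,5], [0,3,4], [0,3,5], [1,2,4], [1,2,5], [2,3,4], [2,3,5]

Hence C_0 ≅ Z^6, C_1 ≅ Z^12, C_2 ≅ Z^8.

∂_1: C_1 → C_0 is given by ∂[p,q] = [q] − [p]. For instance
  ∂[0,4] = [4] − [0].
As a 6×12 matrix over Z this has rank 5, with invariant factors (1,1,1,1,1).

∂_2: C_2 → C_1 sends each 2-simplex [p,q,r] to [q,r] − [p,r] + [p,q]. For instance
  ∂[0,3,5] = [3,5] − [0,5] + [0,3],
  ∂[2,3,4] = [3,4] − [2,4] + [2,3].
This gives a 12×8 integer matrix of rank 7; reducing to Smith normal form yields diagonal entries (1,1,1,1,1,1,1).

Computing H_k = (kernel of ∂_k) / (image of ∂_{k+1}):

  H_0: rank C_0 − rank ∂_1 = 6 − 5 = 1, and the invariant factors of ∂_1 are all 1, so H_0 ≅ Z.
  H_1: rank ker ∂_1 − rank ∂_2 = (12 − 5) − 7 = 0, and the invariant factors of ∂_2 are all 1, so H_1 ≅ 0.
  H_2: rank ker ∂_2 − rank ∂_3 = (8 − 7) − 0 = 1, and there is no ∂_3, so H_2 ≅ Z.

As a check, the Euler characteristic is 6 − 12 + 8 = 2, which agrees with 1 − 0 + 1 = 2.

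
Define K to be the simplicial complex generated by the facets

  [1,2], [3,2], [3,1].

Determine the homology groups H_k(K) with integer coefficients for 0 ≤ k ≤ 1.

Fix the vertex order 1 < 2 < 3 and write every simplex with vertices in increasing order. Then dim K = 1 and the simplices of K are:

  0-simplices (3): [1], [2], [3]
  1-simplices (3): [1,2], [1,3], [2,3]

Hence C_0 ≅ Z^3, C_1 ≅ Z^3.

∂_1: C_1 → C_0 maps an edge to its endpoints' difference, ∂[p,q] = q − p. For instance
  ∂[1,2] = [2] − [1].
The resulting 3×3 matrix has rank 2, and its Smith normal form has invariant factors (1,1).

Now H_k = ker ∂_k / im ∂_{k+1}, so:

  H_0: rank C_0 − rank ∂_1 = 3 − 2 = 1, and the invariant factors of ∂_1 are all 1, so H_0 ≅ Z.
  H_1: rank ker ∂_1 − rank ∂_2 = (3 − 2) − 0 = 1, and there is no ∂_2, so H_1 ≅ Z.

As a check, the Euler characteristic is 3 − 3 = 0, which agrees with 1 − 1 = 0.

H_0 = Z,  H_1 = Z.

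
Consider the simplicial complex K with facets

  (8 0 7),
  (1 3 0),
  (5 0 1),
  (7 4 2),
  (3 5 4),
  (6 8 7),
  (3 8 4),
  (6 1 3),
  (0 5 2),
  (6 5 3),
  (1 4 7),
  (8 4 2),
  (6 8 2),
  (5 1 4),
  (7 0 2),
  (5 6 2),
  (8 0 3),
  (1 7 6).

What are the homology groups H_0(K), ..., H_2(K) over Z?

H_0 = Z,  H_1 = Z ⊕ Z/2,  H_2 = 0.

K has 9 vertices, 27 edges, 18 triangles.
rank ∂_0 = 0, rank ∂_1 = 8 ⇒ b_0 = 9 − 0 − 8 = 1; all invariant factors of ∂_1 are 1 so no torsion. So H_0 = Z.
rank ∂_1 = 8, rank ∂_2 = 18 ⇒ b_1 = 27 − 8 − 18 = 1; ∂_2 has invariant factor(s) [2] giving torsion. So H_1 = Z ⊕ Z/2.
rank ∂_2 = 18, rank ∂_3 = 0 ⇒ b_2 = 18 − 18 − 0 = 0. So H_2 = 0.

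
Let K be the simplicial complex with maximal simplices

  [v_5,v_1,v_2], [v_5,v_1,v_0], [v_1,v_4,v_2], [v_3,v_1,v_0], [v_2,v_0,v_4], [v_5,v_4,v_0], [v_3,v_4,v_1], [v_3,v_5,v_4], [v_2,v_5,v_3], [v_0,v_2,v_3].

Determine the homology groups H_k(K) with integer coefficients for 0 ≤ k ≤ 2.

Take the total order v_0 < v_1 < v_2 < v_3 < v_4 < v_5 on the vertex set. Then K (dimension 2) consists of the simplices:

  0-simplices (6): [v_0], [v_1], [v_2], [v_3], [v_4], [v_5]
  1-simplices (15): (15 of them)
  2-simplices (10): [v_0,v_1,v_3], [v_0,v_1,v_5], [v_0,v_2,v_3], [v_0,v_2,v_4], [v_0,v_4,v_5], [v_1,v_2,v_4], [v_1,v_2,v_5], [v_1,v_3,v_4], [v_2,v_3,v_5], [v_3,v_4,v_5]

Hence C_0 ≅ Z^6, C_1 ≅ Z^15, C_2 ≅ Z^10.

Boundary ∂_1: C_1 → C_0 maps an edge to its endpoints' difference, ∂[p,q] = q − p.
As a 6×15 matrix over Z this has rank 5, with invariant factors (1,1,1,1,1).

The boundary map ∂_2: C_2 → C_1 acts by ∂[p,q,r] = [q,r] − [p,r] + [p,q]. For instance
  ∂[v_3,v_4,v_5] = [v_4,v_5] − [v_3,v_5] + [v_3,v_4],
  ∂[v_1,v_2,v_5] = [v_2,v_5] − [v_1,v_5] + [v_1,v_2].
As a 15×10 matrix over Z this has rank 10, with invariant factors (1,1,1,1,1,1,1,1,1,2).

Computing H_k = (kernel of ∂_k) / (image of ∂_{k+1}):

  H_0: rank C_0 − rank ∂_1 = 6 − 5 = 1, and the invariant factors of ∂_1 are all 1, so H_0 = Z.
  H_1: rank ker ∂_1 − rank ∂_2 = (15 − 5) − 10 = 0, and ∂_2 has invariant factor 2 > 1, so H_1 = Z/2Z.
  H_2: rank ker ∂_2 − rank ∂_3 = (10 − 10) − 0 = 0, and there is no ∂_3, so H_2 = 0.

(K is a triangulation of the real projective plane RP^2.)

H_0 ≅ Z,  H_1 ≅ Z/2Z,  H_2 = 0.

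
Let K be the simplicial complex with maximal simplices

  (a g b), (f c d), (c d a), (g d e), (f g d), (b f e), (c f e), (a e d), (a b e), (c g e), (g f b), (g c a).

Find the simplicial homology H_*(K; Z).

H_0 ≅ Z,  H_1 ≅ Z/2Z,  H_2 = 0.

K has 7 vertices, 18 edges, 12 triangles.
rank ∂_0 = 0, rank ∂_1 = 6 ⇒ b_0 = 7 − 0 − 6 = 1; all invariant factors of ∂_1 are 1 so no torsion. So H_0 ≅ Z.
rank ∂_1 = 6, rank ∂_2 = 12 ⇒ b_1 = 18 − 6 − 12 = 0; ∂_2 has invariant factor(s) [2] giving torsion. So H_1 ≅ Z/2Z.
rank ∂_2 = 12, rank ∂_3 = 0 ⇒ b_2 = 12 − 12 − 0 = 0. So H_2 ≅ 0.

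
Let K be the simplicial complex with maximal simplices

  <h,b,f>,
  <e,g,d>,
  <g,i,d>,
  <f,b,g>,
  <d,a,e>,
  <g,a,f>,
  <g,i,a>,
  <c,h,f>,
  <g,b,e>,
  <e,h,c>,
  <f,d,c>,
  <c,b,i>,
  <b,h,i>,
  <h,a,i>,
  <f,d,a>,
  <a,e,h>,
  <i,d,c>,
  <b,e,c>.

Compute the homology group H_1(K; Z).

Take the total order a < b < c < d < e < f < g < h < i on the vertex set. Then K (dimension 2) consists of the simplices:

  0-simplices (9): a, b, c, d, e, f, g, h, i
  1-simplices (27): ad, ae, af, ag, ah, ai, bc, be, bf, bg, bh, bi, cd, ce, cf, ch, ci, de, df, dg, di, eg, eh, fg, fh, gi, hi
  2-simplices (18): ade, adf, aeh, afg, agi, ahi, bce, bci, beg, bfg, bfh, bhi, cdf, cdi, ceh, cfh, deg, dgi

Hence C_0 ≅ Z^9, C_1 ≅ Z^27, C_2 ≅ Z^18.

Boundary ∂_1: C_1 → C_0 maps an edge to its endpoints' difference, ∂[p,q] = q − p.
The 9×27 boundary matrix has rank 8 and Smith normal form diag(1,1,1,1,1,1,1,1).

∂_2: C_2 → C_1 acts by ∂[p,q,r] = [q,r] − [p,r] + [p,q]. For instance
  ∂bce = ce − be + bc,
  ∂ahi = hi − ai + ah.
The resulting 27×18 matrix has rank 18, and its Smith normal form has invariant factors (1,1,1,1,1,1,1,1,1,1,1,1,1,1,1,1,1,2).

Computing H_k = (kernel of ∂_k) / (image of ∂_{k+1}):

  H_1: rank ker ∂_1 − rank ∂_2 = (27 − 8) − 18 = 1, and ∂_2 has invariant factor 2 > 1, so H_1 = Z ⊕ Z/2.

H_1 ≅ Z ⊕ Z/2.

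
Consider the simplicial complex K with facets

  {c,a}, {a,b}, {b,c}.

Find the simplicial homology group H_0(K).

H_0 ≅ Z.

Fix the vertex order a < b < c and write every simplex with vertices in increasing order. Then dim K = 1 and the simplices of K are:

  0-simplices (3): a, b, c
  1-simplices (3): ab, ac, bc

so the chain groups are C_0 ≅ Z^3, C_1 ≅ Z^3.

∂_1: C_1 → C_0 is given by ∂[p,q] = [q] − [p]. For instance
  ∂ac = c − a.
The 3×3 boundary matrix has rank 2 and Smith normal form diag(1,1).

From H_k ≅ ker(∂_k) / im(∂_{k+1}) we obtain:

  H_0: rank C_0 − rank ∂_1 = 3 − 2 = 1, and the invariant factors of ∂_1 are all 1, so H_0 = Z.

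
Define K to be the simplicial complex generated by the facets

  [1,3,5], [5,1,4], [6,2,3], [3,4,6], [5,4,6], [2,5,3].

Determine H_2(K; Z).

We work with the vertex ordering 1 < 2 < 3 < 4 < 5 < 6. The simplices of K, each written with vertices in increasing order, are:

  0-simplices (6): [1], [2], [3], [4], [5], [6]
  1-simplices (12): [1,3], [1,4], [1,5], [2,3], [2,5], [2,6], [3,4], [3,5], [3,6], [4,5], [4,6], [5,6]
  2-simplices (6): [1,3,5], [1,4,5], [2,3,5], [2,3,6], [3,4,6], [4,5,6]

Hence C_0 ≅ Z^6, C_1 ≅ Z^12, C_2 ≅ Z^6.

Boundary ∂_1: C_1 → C_0 sends each edge [p,q] (with p < q) to q − p. For instance
  ∂[3,4] = [4] − [3].
The resulting 6×12 matrix has rank 5, and its Smith normal form has invariant factors (1,1,1,1,1).

∂_2: C_2 → C_1 maps a triangle to the signed sum of its edges. For instance
  ∂[1,3,5] = [3,5] − [1,5] + [1,3],
  ∂[1,4,5] = [4,5] − [1,5] + [1,4].
The resulting 12×6 matrix has rank 6, and its Smith normal form has invariant factors (1,1,1,1,1,1).

From H_k ≅ ker(∂_k) / im(∂_{k+1}) we obtain:

  H_2: rank ker ∂_2 − rank ∂_3 = (6 − 6) − 0 = 0, and there is no ∂_3, so H_2 ≅ 0.

H_2 = 0.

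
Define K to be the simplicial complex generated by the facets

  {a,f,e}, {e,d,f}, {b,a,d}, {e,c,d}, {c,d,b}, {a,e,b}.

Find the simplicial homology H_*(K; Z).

We work with the vertex ordering a < b < c < d < e < f. The simplices of K, each written with vertices in increasing order, are:

  0-simplices (6): a, b, c, d, e, f
  1-simplices (12): ab, ad, ae, af, bc, bd, be, cd, ce, de, df, ef
  2-simplices (6): abd, abe, aef, bcd, cde, def

giving chain groups C_0 ≅ Z^6, C_1 ≅ Z^12, C_2 ≅ Z^6.

Boundary ∂_1: C_1 → C_0 sends each edge [p,q] (with p < q) to q − p.
This gives a 6×12 integer matrix of rank 5; reducing to Smith normal form yields diagonal entries (1,1,1,1,1).

The boundary map ∂_2: C_2 → C_1 sends each 2-simplex [p,q,r] to [q,r] − [p,r] + [p,q]. For instance
  ∂cde = de − ce + cd,
  ∂abe = be − ae + ab.
The 12×6 boundary matrix has rank 6 and Smith normal form diag(1,1,1,1,1,1).

Reading off H_k = ker ∂_k / im ∂_{k+1}:

  H_0: rank C_0 − rank ∂_1 = 6 − 5 = 1, and the invariant factors of ∂_1 are all 1, so H_0 = Z.
  H_1: rank ker ∂_1 − rank ∂_2 = (12 − 5) − 6 = 1, and the invariant factors of ∂_2 are all 1, so H_1 = Z.
  H_2: rank ker ∂_2 − rank ∂_3 = (6 − 6) − 0 = 0, and there is no ∂_3, so H_2 = 0.

H_0 ≅ Z,  H_1 ≅ Z,  H_2 = 0.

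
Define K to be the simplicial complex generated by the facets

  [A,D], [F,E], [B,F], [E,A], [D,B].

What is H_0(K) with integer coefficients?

H_0 = Z.

Fix the vertex order A < B < D < E < F and write every simplex with vertices in increasing order. Then dim K = 1 and the simplices of K are:

  0-simplices (5): A, B, D, E, F
  1-simplices (5): AD, AE, BD, BF, EF

Hence C_0 ≅ Z^5, C_1 ≅ Z^5.

The boundary map ∂_1: C_1 → C_0 sends each edge [p,q] (with p < q) to q − p.
As a 5×5 matrix over Z this has rank 4, with invariant factors (1,1,1,1).

Reading off H_k = ker ∂_k / im ∂_{k+1}:

  H_0: rank C_0 − rank ∂_1 = 5 − 4 = 1, and the invariant factors of ∂_1 are all 1, so H_0 ≅ Z.

(K is a triangulation of the circle S^1.)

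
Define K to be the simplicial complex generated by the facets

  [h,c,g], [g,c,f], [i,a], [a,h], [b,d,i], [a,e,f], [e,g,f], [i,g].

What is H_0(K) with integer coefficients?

Order the vertices as a < b < c < d < e < f < g < h < i. Listing each simplex with vertices in this order, K has dimension 2 with simplices:

  0-simplices (9): a, b, c, d, e, f, g, h, i
  1-simplices (15): ae, af, ah, ai, bd, bi, cf, cg, ch, di, ef, eg, fg, gh, gi
  2-simplices (5): aef, bdi, cfg, cgh, efg

Hence C_0 ≅ Z^9, C_1 ≅ Z^15, C_2 ≅ Z^5.

The boundary map ∂_1: C_1 → C_0 is given by ∂[p,q] = [q] − [p]. For instance
  ∂ef = f − e.
The resulting 9×15 matrix has rank 8, and its Smith normal form has invariant factors (1,1,1,1,1,1,1,1).

∂_2: C_2 → C_1 sends each 2-simplex [p,q,r] to [q,r] − [p,r] + [p,q]. For instance
  ∂efg = fg − eg + ef,
  ∂aef = ef − af + ae.
This gives a 15×5 integer matrix of rank 5; reducing to Smith normal form yields diagonal entries (1,1,1,1,1).

Reading off H_k = ker ∂_k / im ∂_{k+1}:

  H_0: rank C_0 − rank ∂_1 = 9 − 8 = 1, and the invariant factors of ∂_1 are all 1, so H_0 = Z.

H_0 = Z.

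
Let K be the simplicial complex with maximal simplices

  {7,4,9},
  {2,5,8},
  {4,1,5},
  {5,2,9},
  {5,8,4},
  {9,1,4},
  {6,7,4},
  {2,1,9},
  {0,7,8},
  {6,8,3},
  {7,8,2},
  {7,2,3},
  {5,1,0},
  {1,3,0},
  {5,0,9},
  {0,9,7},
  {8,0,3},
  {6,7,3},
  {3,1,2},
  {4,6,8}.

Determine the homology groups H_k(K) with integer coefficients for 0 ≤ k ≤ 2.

Take the total order 0 < 1 < 2 < 3 < 4 < 5 < 6 < 7 < 8 < 9 on the vertex set. Then K (dimension 2) consists of the simplices:

  0-simplices (10): [0], [1], [2], [3], [4], [5], [6], [7], [8], [9]
  1-simplices (30): (30 of them)
  2-simplices (20): (20 of them)

so the chain groups are C_0 ≅ Z^10, C_1 ≅ Z^30, C_2 ≅ Z^20.

Boundary ∂_1: C_1 → C_0 sends each edge [p,q] (with p < q) to q − p. For instance
  ∂[0,1] = [1] − [0].
As a 10×30 matrix over Z this has rank 9, with invariant factors (1,1,1,1,1,1,1,1,1).

Boundary ∂_2: C_2 → C_1 acts by ∂[p,q,r] = [q,r] − [p,r] + [p,q]. For instance
  ∂[3,6,8] = [6,8] − [3,8] + [3,6],
  ∂[1,4,9] = [4,9] − [1,9] + [1,4].
The 30×20 boundary matrix has rank 20 and Smith normal form diag(1,1,1,1,1,1,1,1,1,1,1,1,1,1,1,1,1,1,1,2).

Now H_k = ker ∂_k / im ∂_{k+1}, so:

  H_0: rank C_0 − rank ∂_1 = 10 − 9 = 1, and the invariant factors of ∂_1 are all 1, so H_0 = Z.
  H_1: rank ker ∂_1 − rank ∂_2 = (30 − 9) − 20 = 1, and ∂_2 has invariant factor 2 > 1, so H_1 = Z ⊕ Z/2.
  H_2: rank ker ∂_2 − rank ∂_3 = (20 − 20) − 0 = 0, and there is no ∂_3, so H_2 = 0.

As a check, the Euler characteristic is 10 − 30 + 20 = 0, which agrees with 1 − 1 + 0 = 0.

H_0 = Z,  H_1 = Z ⊕ Z/2,  H_2 = 0.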